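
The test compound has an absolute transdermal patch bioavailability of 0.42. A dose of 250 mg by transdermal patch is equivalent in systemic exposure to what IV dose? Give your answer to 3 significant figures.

D_iv = 105 mg

Systemic exposure from an extravascular dose = F × D_ev, so the equivalent IV dose is F × D_ev.
D_iv = F × D_ev = 0.42 × 250 = 105 mg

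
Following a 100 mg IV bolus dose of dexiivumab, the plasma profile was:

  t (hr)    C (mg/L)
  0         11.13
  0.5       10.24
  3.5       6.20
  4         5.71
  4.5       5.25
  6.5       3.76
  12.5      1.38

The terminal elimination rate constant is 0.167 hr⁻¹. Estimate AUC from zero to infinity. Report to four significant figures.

AUC = 68.41 mg/L·hr

Trapezoidal AUC_0→12.5:
  [0→0.5]: (11.13+10.24)/2 × 0.5 = 5.3425
  [0.5→3.5]: (10.24+6.20)/2 × 3 = 24.66
  [3.5→4]: (6.20+5.71)/2 × 0.5 = 2.9775
  [4→4.5]: (5.71+5.25)/2 × 0.5 = 2.74
  [4.5→6.5]: (5.25+3.76)/2 × 2 = 9.01
  [6.5→12.5]: (3.76+1.38)/2 × 6 = 15.42
  Sum = 60.15 mg/L·hr
Extrapolated tail: C_last / k_e = 1.38 / 0.167 = 8.263
AUC_0→∞ = 60.15 + 8.263 = 68.413 mg/L·hr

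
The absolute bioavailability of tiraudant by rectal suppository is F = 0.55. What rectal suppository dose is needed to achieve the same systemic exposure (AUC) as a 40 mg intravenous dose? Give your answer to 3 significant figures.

D_rectal = 72.7 mg

For equal systemic exposure: F × D_ev = D_iv
D_ev = D_iv / F = 40 / 0.55 = 72.7273 mg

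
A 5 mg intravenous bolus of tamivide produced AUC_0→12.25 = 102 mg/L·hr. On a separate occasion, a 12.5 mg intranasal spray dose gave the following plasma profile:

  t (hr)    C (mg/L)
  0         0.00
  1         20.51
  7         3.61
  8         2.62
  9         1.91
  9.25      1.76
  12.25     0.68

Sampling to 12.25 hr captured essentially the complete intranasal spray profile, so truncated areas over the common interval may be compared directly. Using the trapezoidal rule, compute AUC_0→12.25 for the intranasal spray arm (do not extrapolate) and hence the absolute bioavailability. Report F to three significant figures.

F = 0.361

Trapezoidal AUC_0→12.25 (intranasal spray):
  [0→1]: (0.00+20.51)/2 × 1 = 10.255
  [1→7]: (20.51+3.61)/2 × 6 = 72.36
  [7→8]: (3.61+2.62)/2 × 1 = 3.115
  [8→9]: (2.62+1.91)/2 × 1 = 2.265
  [9→9.25]: (1.91+1.76)/2 × 0.25 = 0.45875
  [9.25→12.25]: (1.76+0.68)/2 × 3 = 3.66
  Sum = 92.11375 mg/L·hr
F = (AUC_ev/D_ev)/(AUC_iv/D_iv) = (92.11375/12.5)/(102/5) = 7.3691/20.4 = 0.3612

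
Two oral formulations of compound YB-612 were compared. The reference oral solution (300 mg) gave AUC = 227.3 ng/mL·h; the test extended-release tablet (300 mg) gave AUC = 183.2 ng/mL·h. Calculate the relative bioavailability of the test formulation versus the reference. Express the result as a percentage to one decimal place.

F_rel = 80.6%

F_rel = (AUC_test/D_test) / (AUC_ref/D_ref)
      = (183.2/300) / (227.3/300)
      = 0.610667 / 0.757667 = 0.8060 = 80.60%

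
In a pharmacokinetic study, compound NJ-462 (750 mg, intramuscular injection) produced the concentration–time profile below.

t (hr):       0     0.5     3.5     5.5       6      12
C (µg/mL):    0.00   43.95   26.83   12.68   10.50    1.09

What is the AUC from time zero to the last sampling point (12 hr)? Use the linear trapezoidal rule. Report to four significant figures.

Trapezoidal AUC_0→12:
  [0→0.5]: (0.00+43.95)/2 × 0.5 = 10.9875
  [0.5→3.5]: (43.95+26.83)/2 × 3 = 106.17
  [3.5→5.5]: (26.83+12.68)/2 × 2 = 39.51
  [5.5→6]: (12.68+10.50)/2 × 0.5 = 5.795
  [6→12]: (10.50+1.09)/2 × 6 = 34.77
  Sum = 197.2325 µg/mL·hr

AUC = 197.2 µg/mL·hr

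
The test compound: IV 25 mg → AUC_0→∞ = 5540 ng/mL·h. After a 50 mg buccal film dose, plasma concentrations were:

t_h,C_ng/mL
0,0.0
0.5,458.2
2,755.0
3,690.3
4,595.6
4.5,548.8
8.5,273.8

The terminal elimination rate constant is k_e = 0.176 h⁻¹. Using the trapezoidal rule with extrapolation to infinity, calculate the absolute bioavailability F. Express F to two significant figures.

Trapezoidal AUC_0→8.5 (buccal film):
  [0→0.5]: (0.0+458.2)/2 × 0.5 = 114.55
  [0.5→2]: (458.2+755.0)/2 × 1.5 = 909.9
  [2→3]: (755.0+690.3)/2 × 1 = 722.65
  [3→4]: (690.3+595.6)/2 × 1 = 642.95
  [4→4.5]: (595.6+548.8)/2 × 0.5 = 286.1
  [4.5→8.5]: (548.8+273.8)/2 × 4 = 1645.2
  Sum = 4321.35 ng/mL·h
Tail: C_last/k_e = 273.8/0.176 = 1555.682
AUC_0→∞ (buccal film) = 4321.35 + 1555.682 = 5877.032 ng/mL·h
F = (AUC_ev/D_ev)/(AUC_iv/D_iv) = (5877.032/50)/(5540/25) = 117.54064/221.6 = 0.5304

F = 0.53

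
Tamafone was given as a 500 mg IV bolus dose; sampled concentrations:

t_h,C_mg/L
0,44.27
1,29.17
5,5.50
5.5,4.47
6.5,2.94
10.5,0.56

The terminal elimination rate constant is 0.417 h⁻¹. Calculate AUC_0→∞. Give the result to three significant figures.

Trapezoidal AUC_0→10.5:
  [0→1]: (44.27+29.17)/2 × 1 = 36.72
  [1→5]: (29.17+5.50)/2 × 4 = 69.34
  [5→5.5]: (5.50+4.47)/2 × 0.5 = 2.4925
  [5.5→6.5]: (4.47+2.94)/2 × 1 = 3.705
  [6.5→10.5]: (2.94+0.56)/2 × 4 = 7.0
  Sum = 119.2575 mg/L·h
Extrapolated tail: C_last / k_e = 0.56 / 0.417 = 1.343
AUC_0→∞ = 119.2575 + 1.343 = 120.6005 mg/L·h

AUC = 121 mg/L·h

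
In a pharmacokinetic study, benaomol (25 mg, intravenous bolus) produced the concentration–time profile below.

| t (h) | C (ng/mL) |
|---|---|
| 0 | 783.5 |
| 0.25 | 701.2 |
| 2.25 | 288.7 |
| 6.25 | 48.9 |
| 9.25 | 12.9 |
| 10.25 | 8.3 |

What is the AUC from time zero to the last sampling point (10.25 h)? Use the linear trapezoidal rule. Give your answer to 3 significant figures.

AUC = 1950 ng/mL·h

Trapezoidal AUC_0→10.25:
  [0→0.25]: (783.5+701.2)/2 × 0.25 = 185.5875
  [0.25→2.25]: (701.2+288.7)/2 × 2 = 989.9
  [2.25→6.25]: (288.7+48.9)/2 × 4 = 675.2
  [6.25→9.25]: (48.9+12.9)/2 × 3 = 92.7
  [9.25→10.25]: (12.9+8.3)/2 × 1 = 10.6
  Sum = 1953.9875 ng/mL·h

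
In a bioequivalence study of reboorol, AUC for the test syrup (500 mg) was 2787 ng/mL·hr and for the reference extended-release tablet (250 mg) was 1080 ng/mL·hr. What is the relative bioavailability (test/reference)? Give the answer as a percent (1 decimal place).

F_rel = (AUC_test/D_test) / (AUC_ref/D_ref)
      = (2787/500) / (1080/250)
      = 5.574 / 4.32 = 1.2903 = 129.03%

F_rel = 129.0%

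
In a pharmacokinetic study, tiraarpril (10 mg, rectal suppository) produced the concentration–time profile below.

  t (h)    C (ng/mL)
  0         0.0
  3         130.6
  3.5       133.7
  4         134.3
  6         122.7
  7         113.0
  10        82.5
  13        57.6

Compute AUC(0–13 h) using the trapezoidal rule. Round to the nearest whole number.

AUC = 1207 ng/mL·h

Trapezoidal AUC_0→13:
  [0→3]: (0.0+130.6)/2 × 3 = 195.9
  [3→3.5]: (130.6+133.7)/2 × 0.5 = 66.075
  [3.5→4]: (133.7+134.3)/2 × 0.5 = 67.0
  [4→6]: (134.3+122.7)/2 × 2 = 257.0
  [6→7]: (122.7+113.0)/2 × 1 = 117.85
  [7→10]: (113.0+82.5)/2 × 3 = 293.25
  [10→13]: (82.5+57.6)/2 × 3 = 210.15
  Sum = 1207.225 ng/mL·h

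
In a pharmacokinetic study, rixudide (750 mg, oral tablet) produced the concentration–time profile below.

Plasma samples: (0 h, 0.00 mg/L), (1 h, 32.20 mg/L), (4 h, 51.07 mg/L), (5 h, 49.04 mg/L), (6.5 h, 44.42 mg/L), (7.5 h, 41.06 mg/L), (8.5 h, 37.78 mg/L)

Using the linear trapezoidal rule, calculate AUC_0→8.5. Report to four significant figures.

Trapezoidal AUC_0→8.5:
  [0→1]: (0.00+32.20)/2 × 1 = 16.1
  [1→4]: (32.20+51.07)/2 × 3 = 124.905
  [4→5]: (51.07+49.04)/2 × 1 = 50.055
  [5→6.5]: (49.04+44.42)/2 × 1.5 = 70.095
  [6.5→7.5]: (44.42+41.06)/2 × 1 = 42.74
  [7.5→8.5]: (41.06+37.78)/2 × 1 = 39.42
  Sum = 343.315 mg/L·h

AUC = 343.3 mg/L·h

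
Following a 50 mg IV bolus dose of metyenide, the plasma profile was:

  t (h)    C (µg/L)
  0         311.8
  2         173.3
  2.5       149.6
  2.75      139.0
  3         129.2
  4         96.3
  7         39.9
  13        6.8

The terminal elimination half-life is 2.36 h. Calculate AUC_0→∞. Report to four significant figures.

AUC = 1116 µg/L·h

Trapezoidal AUC_0→13:
  [0→2]: (311.8+173.3)/2 × 2 = 485.1
  [2→2.5]: (173.3+149.6)/2 × 0.5 = 80.725
  [2.5→2.75]: (149.6+139.0)/2 × 0.25 = 36.075
  [2.75→3]: (139.0+129.2)/2 × 0.25 = 33.525
  [3→4]: (129.2+96.3)/2 × 1 = 112.75
  [4→7]: (96.3+39.9)/2 × 3 = 204.3
  [7→13]: (39.9+6.8)/2 × 6 = 140.1
  Sum = 1092.575 µg/L·h
k_e = ln2 / t½ = 0.693147 / 2.36 = 0.2937 h^-1
Extrapolated tail: C_last / k_e = 6.8 / 0.2937 = 23.153
AUC_0→∞ = 1092.575 + 23.153 = 1115.728 µg/L·h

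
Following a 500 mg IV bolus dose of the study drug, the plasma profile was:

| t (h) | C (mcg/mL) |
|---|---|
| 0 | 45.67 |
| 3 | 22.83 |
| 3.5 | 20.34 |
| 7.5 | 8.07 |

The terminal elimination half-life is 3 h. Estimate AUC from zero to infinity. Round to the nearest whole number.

Trapezoidal AUC_0→7.5:
  [0→3]: (45.67+22.83)/2 × 3 = 102.75
  [3→3.5]: (22.83+20.34)/2 × 0.5 = 10.7925
  [3.5→7.5]: (20.34+8.07)/2 × 4 = 56.82
  Sum = 170.3625 mcg/mL·h
k_e = ln2 / t½ = 0.693147 / 3 = 0.2310 h^-1
Extrapolated tail: C_last / k_e = 8.07 / 0.231 = 34.935
AUC_0→∞ = 170.3625 + 34.935 = 205.2975 mcg/mL·h

AUC = 205 mcg/mL·h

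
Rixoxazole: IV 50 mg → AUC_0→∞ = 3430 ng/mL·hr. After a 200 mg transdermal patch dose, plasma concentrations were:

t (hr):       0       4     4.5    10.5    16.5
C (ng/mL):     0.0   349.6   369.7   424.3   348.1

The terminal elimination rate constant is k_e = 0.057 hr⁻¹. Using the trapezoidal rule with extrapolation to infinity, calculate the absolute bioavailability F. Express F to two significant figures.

F = 0.85

Trapezoidal AUC_0→16.5 (transdermal patch):
  [0→4]: (0.0+349.6)/2 × 4 = 699.2
  [4→4.5]: (349.6+369.7)/2 × 0.5 = 179.825
  [4.5→10.5]: (369.7+424.3)/2 × 6 = 2382.0
  [10.5→16.5]: (424.3+348.1)/2 × 6 = 2317.2
  Sum = 5578.225 ng/mL·hr
Tail: C_last/k_e = 348.1/0.057 = 6107.018
AUC_0→∞ (transdermal patch) = 5578.225 + 6107.018 = 11685.243 ng/mL·hr
F = (AUC_ev/D_ev)/(AUC_iv/D_iv) = (11685.243/200)/(3430/50) = 58.426215/68.6 = 0.8517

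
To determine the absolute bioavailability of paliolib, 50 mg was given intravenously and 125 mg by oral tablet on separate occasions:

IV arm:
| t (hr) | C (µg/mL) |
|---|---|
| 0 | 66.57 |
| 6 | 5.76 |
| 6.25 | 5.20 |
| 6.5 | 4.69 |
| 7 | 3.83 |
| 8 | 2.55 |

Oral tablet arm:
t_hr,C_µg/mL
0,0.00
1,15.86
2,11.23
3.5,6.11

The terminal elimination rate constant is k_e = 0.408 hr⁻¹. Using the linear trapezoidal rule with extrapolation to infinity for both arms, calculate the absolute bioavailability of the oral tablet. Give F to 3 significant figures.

Trapezoidal AUC_0→8 (IV):
  [0→6]: (66.57+5.76)/2 × 6 = 216.99
  [6→6.25]: (5.76+5.20)/2 × 0.25 = 1.37
  [6.25→6.5]: (5.20+4.69)/2 × 0.25 = 1.23625
  [6.5→7]: (4.69+3.83)/2 × 0.5 = 2.13
  [7→8]: (3.83+2.55)/2 × 1 = 3.19
  Sum = 224.91625 µg/mL·hr
IV tail: 2.55/0.408 = 6.250; AUC_iv,0→∞ = 224.91625 + 6.250 = 231.16625 µg/mL·hr
Trapezoidal AUC_0→3.5 (oral tablet):
  [0→1]: (0.00+15.86)/2 × 1 = 7.93
  [1→2]: (15.86+11.23)/2 × 1 = 13.545
  [2→3.5]: (11.23+6.11)/2 × 1.5 = 13.005
  Sum = 34.48 µg/mL·hr
oral tablet tail: 6.11/0.408 = 14.975; AUC_ev,0→∞ = 34.48 + 14.975 = 49.455 µg/mL·hr
F = (AUC_ev/D_ev)/(AUC_iv/D_iv) = (49.455/125)/(231.16625/50) = 0.39564/4.623325 = 0.0856

F = 0.0856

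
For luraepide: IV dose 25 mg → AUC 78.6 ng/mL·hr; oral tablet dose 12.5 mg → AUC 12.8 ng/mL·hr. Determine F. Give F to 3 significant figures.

F = 0.326

F = (AUC_ev / D_ev) / (AUC_iv / D_iv)
  = (12.8/12.5) / (78.6/25)
  = 1.024 / 3.144 = 0.3257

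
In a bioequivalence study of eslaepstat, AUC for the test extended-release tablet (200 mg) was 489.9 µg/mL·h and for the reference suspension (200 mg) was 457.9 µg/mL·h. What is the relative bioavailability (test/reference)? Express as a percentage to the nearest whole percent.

F_rel = 107%

F_rel = (AUC_test/D_test) / (AUC_ref/D_ref)
      = (489.9/200) / (457.9/200)
      = 2.4495 / 2.2895 = 1.0699 = 106.99%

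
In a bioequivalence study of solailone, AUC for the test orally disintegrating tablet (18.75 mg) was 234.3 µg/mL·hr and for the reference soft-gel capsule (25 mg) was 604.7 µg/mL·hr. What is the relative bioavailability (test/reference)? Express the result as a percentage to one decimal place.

F_rel = 51.7%

F_rel = (AUC_test/D_test) / (AUC_ref/D_ref)
      = (234.3/18.75) / (604.7/25)
      = 12.496 / 24.188 = 0.5166 = 51.66%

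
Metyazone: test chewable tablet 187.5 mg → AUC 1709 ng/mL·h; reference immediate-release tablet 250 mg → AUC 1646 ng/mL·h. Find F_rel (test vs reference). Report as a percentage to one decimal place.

F_rel = (AUC_test/D_test) / (AUC_ref/D_ref)
      = (1709/187.5) / (1646/250)
      = 9.11467 / 6.584 = 1.3844 = 138.44%

F_rel = 138.4%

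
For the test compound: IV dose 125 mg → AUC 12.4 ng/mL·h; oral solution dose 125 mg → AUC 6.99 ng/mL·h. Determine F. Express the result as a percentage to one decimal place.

F = 56.4%

F = (AUC_ev / D_ev) / (AUC_iv / D_iv)
  = (6.99/125) / (12.4/125)
  = 0.05592 / 0.0992 = 0.5637
  = 56.37%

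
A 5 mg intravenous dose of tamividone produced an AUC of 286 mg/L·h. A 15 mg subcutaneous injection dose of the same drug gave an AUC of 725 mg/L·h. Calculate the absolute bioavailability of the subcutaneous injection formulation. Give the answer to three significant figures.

F = (AUC_ev / D_ev) / (AUC_iv / D_iv)
  = (725/15) / (286/5)
  = 48.3333 / 57.2 = 0.8450

F = 0.845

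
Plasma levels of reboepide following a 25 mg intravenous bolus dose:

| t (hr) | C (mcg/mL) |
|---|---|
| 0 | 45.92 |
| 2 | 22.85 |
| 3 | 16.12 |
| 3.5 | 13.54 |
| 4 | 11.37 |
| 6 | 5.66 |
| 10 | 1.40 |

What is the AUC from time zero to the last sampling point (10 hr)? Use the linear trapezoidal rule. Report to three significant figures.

Trapezoidal AUC_0→10:
  [0→2]: (45.92+22.85)/2 × 2 = 68.77
  [2→3]: (22.85+16.12)/2 × 1 = 19.485
  [3→3.5]: (16.12+13.54)/2 × 0.5 = 7.415
  [3.5→4]: (13.54+11.37)/2 × 0.5 = 6.2275
  [4→6]: (11.37+5.66)/2 × 2 = 17.03
  [6→10]: (5.66+1.40)/2 × 4 = 14.12
  Sum = 133.0475 mcg/mL·hr

AUC = 133 mcg/mL·hr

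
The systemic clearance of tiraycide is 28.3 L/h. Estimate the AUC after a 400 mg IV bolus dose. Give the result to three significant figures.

AUC_0→∞ = Dose_iv / CL
        = 400 / 28.3 = 14.1343 mg/L·h

AUC = 14.1 mg/L·h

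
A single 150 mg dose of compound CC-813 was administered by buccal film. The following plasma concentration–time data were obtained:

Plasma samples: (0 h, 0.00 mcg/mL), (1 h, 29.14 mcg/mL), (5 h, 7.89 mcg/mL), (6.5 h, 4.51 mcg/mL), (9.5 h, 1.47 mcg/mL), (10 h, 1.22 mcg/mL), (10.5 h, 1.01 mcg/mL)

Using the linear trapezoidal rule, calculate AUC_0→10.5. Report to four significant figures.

AUC = 108.1 mcg/mL·h

Trapezoidal AUC_0→10.5:
  [0→1]: (0.00+29.14)/2 × 1 = 14.57
  [1→5]: (29.14+7.89)/2 × 4 = 74.06
  [5→6.5]: (7.89+4.51)/2 × 1.5 = 9.3
  [6.5→9.5]: (4.51+1.47)/2 × 3 = 8.97
  [9.5→10]: (1.47+1.22)/2 × 0.5 = 0.6725
  [10→10.5]: (1.22+1.01)/2 × 0.5 = 0.5575
  Sum = 108.13 mcg/mL·h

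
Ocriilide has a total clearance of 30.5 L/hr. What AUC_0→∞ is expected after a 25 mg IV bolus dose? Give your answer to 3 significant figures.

AUC_0→∞ = Dose_iv / CL
        = 25 / 30.5 = 0.819672 mg/L·hr

AUC = 0.820 mg/L·hr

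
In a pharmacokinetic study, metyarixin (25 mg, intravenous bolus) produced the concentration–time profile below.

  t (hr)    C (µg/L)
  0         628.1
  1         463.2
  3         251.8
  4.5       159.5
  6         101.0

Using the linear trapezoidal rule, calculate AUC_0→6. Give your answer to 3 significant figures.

AUC = 1760 µg/L·hr

Trapezoidal AUC_0→6:
  [0→1]: (628.1+463.2)/2 × 1 = 545.65
  [1→3]: (463.2+251.8)/2 × 2 = 715.0
  [3→4.5]: (251.8+159.5)/2 × 1.5 = 308.475
  [4.5→6]: (159.5+101.0)/2 × 1.5 = 195.375
  Sum = 1764.5 µg/L·hr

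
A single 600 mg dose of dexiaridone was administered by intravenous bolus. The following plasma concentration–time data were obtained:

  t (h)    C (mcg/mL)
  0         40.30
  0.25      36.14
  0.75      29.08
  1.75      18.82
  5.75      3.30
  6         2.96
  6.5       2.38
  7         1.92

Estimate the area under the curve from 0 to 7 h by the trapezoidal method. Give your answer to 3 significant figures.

AUC = 97.2 mcg/mL·h

Trapezoidal AUC_0→7:
  [0→0.25]: (40.30+36.14)/2 × 0.25 = 9.555
  [0.25→0.75]: (36.14+29.08)/2 × 0.5 = 16.305
  [0.75→1.75]: (29.08+18.82)/2 × 1 = 23.95
  [1.75→5.75]: (18.82+3.30)/2 × 4 = 44.24
  [5.75→6]: (3.30+2.96)/2 × 0.25 = 0.7825
  [6→6.5]: (2.96+2.38)/2 × 0.5 = 1.335
  [6.5→7]: (2.38+1.92)/2 × 0.5 = 1.075
  Sum = 97.2425 mcg/mL·h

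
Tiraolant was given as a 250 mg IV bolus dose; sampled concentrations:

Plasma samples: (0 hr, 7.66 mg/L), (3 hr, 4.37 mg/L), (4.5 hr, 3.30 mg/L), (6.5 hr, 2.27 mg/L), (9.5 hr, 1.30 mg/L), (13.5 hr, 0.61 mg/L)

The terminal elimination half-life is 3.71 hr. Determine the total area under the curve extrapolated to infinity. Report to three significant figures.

AUC = 41.8 mg/L·hr

Trapezoidal AUC_0→13.5:
  [0→3]: (7.66+4.37)/2 × 3 = 18.045
  [3→4.5]: (4.37+3.30)/2 × 1.5 = 5.7525
  [4.5→6.5]: (3.30+2.27)/2 × 2 = 5.57
  [6.5→9.5]: (2.27+1.30)/2 × 3 = 5.355
  [9.5→13.5]: (1.30+0.61)/2 × 4 = 3.82
  Sum = 38.5425 mg/L·hr
k_e = ln2 / t½ = 0.693147 / 3.71 = 0.1868 hr^-1
Extrapolated tail: C_last / k_e = 0.61 / 0.1868 = 3.266
AUC_0→∞ = 38.5425 + 3.266 = 41.8085 mg/L·hr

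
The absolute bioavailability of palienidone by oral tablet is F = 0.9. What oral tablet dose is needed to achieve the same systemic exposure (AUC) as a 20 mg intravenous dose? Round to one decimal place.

D_oral = 22.2 mg

For equal systemic exposure: F × D_ev = D_iv
D_ev = D_iv / F = 20 / 0.9 = 22.2222 mg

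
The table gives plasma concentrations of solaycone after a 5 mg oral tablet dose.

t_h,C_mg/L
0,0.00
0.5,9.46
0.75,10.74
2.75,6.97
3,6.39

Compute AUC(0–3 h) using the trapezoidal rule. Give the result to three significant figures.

AUC = 24.3 mg/L·h

Trapezoidal AUC_0→3:
  [0→0.5]: (0.00+9.46)/2 × 0.5 = 2.365
  [0.5→0.75]: (9.46+10.74)/2 × 0.25 = 2.525
  [0.75→2.75]: (10.74+6.97)/2 × 2 = 17.71
  [2.75→3]: (6.97+6.39)/2 × 0.25 = 1.67
  Sum = 24.27 mg/L·h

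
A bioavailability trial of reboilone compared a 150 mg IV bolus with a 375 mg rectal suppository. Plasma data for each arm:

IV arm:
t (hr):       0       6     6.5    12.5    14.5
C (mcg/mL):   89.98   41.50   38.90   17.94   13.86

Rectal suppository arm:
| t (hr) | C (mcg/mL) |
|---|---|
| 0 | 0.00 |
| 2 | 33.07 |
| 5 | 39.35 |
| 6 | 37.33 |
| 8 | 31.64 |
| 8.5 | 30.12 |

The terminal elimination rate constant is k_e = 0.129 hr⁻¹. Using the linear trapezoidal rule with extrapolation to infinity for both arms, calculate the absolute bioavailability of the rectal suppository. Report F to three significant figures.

Trapezoidal AUC_0→14.5 (IV):
  [0→6]: (89.98+41.50)/2 × 6 = 394.44
  [6→6.5]: (41.50+38.90)/2 × 0.5 = 20.1
  [6.5→12.5]: (38.90+17.94)/2 × 6 = 170.52
  [12.5→14.5]: (17.94+13.86)/2 × 2 = 31.8
  Sum = 616.86 mcg/mL·hr
IV tail: 13.86/0.129 = 107.442; AUC_iv,0→∞ = 616.86 + 107.442 = 724.302 mcg/mL·hr
Trapezoidal AUC_0→8.5 (rectal suppository):
  [0→2]: (0.00+33.07)/2 × 2 = 33.07
  [2→5]: (33.07+39.35)/2 × 3 = 108.63
  [5→6]: (39.35+37.33)/2 × 1 = 38.34
  [6→8]: (37.33+31.64)/2 × 2 = 68.97
  [8→8.5]: (31.64+30.12)/2 × 0.5 = 15.44
  Sum = 264.45 mcg/mL·hr
rectal suppository tail: 30.12/0.129 = 233.488; AUC_ev,0→∞ = 264.45 + 233.488 = 497.938 mcg/mL·hr
F = (AUC_ev/D_ev)/(AUC_iv/D_iv) = (497.938/375)/(724.302/150) = 1.32783/4.82868 = 0.2750

F = 0.275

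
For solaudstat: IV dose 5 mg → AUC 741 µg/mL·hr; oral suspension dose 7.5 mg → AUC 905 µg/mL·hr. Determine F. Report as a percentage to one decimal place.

F = (AUC_ev / D_ev) / (AUC_iv / D_iv)
  = (905/7.5) / (741/5)
  = 120.667 / 148.2 = 0.8142
  = 81.42%

F = 81.4%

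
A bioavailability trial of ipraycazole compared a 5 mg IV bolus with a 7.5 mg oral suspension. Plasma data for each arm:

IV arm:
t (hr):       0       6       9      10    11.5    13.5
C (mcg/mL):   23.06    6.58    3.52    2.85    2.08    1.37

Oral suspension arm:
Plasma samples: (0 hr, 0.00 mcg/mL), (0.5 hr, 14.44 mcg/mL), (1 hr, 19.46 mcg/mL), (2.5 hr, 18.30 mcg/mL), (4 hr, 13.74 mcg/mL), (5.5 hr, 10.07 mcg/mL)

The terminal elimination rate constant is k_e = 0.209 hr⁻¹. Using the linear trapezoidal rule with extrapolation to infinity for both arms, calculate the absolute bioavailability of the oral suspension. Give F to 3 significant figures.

Trapezoidal AUC_0→13.5 (IV):
  [0→6]: (23.06+6.58)/2 × 6 = 88.92
  [6→9]: (6.58+3.52)/2 × 3 = 15.15
  [9→10]: (3.52+2.85)/2 × 1 = 3.185
  [10→11.5]: (2.85+2.08)/2 × 1.5 = 3.6975
  [11.5→13.5]: (2.08+1.37)/2 × 2 = 3.45
  Sum = 114.4025 mcg/mL·hr
IV tail: 1.37/0.209 = 6.555; AUC_iv,0→∞ = 114.4025 + 6.555 = 120.9575 mcg/mL·hr
Trapezoidal AUC_0→5.5 (oral suspension):
  [0→0.5]: (0.00+14.44)/2 × 0.5 = 3.61
  [0.5→1]: (14.44+19.46)/2 × 0.5 = 8.475
  [1→2.5]: (19.46+18.30)/2 × 1.5 = 28.32
  [2.5→4]: (18.30+13.74)/2 × 1.5 = 24.03
  [4→5.5]: (13.74+10.07)/2 × 1.5 = 17.8575
  Sum = 82.2925 mcg/mL·hr
oral suspension tail: 10.07/0.209 = 48.182; AUC_ev,0→∞ = 82.2925 + 48.182 = 130.4745 mcg/mL·hr
F = (AUC_ev/D_ev)/(AUC_iv/D_iv) = (130.4745/7.5)/(120.9575/5) = 17.3966/24.1915 = 0.7191

F = 0.719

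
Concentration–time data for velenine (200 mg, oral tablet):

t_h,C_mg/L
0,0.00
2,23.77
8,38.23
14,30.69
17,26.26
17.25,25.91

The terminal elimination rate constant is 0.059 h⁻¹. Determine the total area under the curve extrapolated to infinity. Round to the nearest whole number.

Trapezoidal AUC_0→17.25:
  [0→2]: (0.00+23.77)/2 × 2 = 23.77
  [2→8]: (23.77+38.23)/2 × 6 = 186.0
  [8→14]: (38.23+30.69)/2 × 6 = 206.76
  [14→17]: (30.69+26.26)/2 × 3 = 85.425
  [17→17.25]: (26.26+25.91)/2 × 0.25 = 6.52125
  Sum = 508.47625 mg/L·h
Extrapolated tail: C_last / k_e = 25.91 / 0.059 = 439.153
AUC_0→∞ = 508.47625 + 439.153 = 947.62925 mg/L·h

AUC = 948 mg/L·h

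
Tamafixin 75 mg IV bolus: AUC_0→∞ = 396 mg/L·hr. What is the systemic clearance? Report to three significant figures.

CL = Dose_iv / AUC_0→∞
   = 75 / 396 = 0.189394 L/hr

CL = 0.189 L/hr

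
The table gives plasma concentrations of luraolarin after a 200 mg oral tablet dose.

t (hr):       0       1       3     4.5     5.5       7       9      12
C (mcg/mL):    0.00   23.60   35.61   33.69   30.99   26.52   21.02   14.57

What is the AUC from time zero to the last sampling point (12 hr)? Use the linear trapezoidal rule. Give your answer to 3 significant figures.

AUC = 299 mcg/mL·hr

Trapezoidal AUC_0→12:
  [0→1]: (0.00+23.60)/2 × 1 = 11.8
  [1→3]: (23.60+35.61)/2 × 2 = 59.21
  [3→4.5]: (35.61+33.69)/2 × 1.5 = 51.975
  [4.5→5.5]: (33.69+30.99)/2 × 1 = 32.34
  [5.5→7]: (30.99+26.52)/2 × 1.5 = 43.1325
  [7→9]: (26.52+21.02)/2 × 2 = 47.54
  [9→12]: (21.02+14.57)/2 × 3 = 53.385
  Sum = 299.3825 mcg/mL·hr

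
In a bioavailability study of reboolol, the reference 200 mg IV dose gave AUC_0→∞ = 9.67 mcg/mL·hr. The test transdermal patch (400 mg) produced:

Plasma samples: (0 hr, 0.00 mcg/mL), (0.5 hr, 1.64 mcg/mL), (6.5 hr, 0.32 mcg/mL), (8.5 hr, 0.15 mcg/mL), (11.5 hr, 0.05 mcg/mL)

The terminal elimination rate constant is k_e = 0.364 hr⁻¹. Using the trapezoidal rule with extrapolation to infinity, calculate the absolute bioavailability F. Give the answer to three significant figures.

Trapezoidal AUC_0→11.5 (transdermal patch):
  [0→0.5]: (0.00+1.64)/2 × 0.5 = 0.41
  [0.5→6.5]: (1.64+0.32)/2 × 6 = 5.88
  [6.5→8.5]: (0.32+0.15)/2 × 2 = 0.47
  [8.5→11.5]: (0.15+0.05)/2 × 3 = 0.3
  Sum = 7.06 mcg/mL·hr
Tail: C_last/k_e = 0.05/0.364 = 0.137
AUC_0→∞ (transdermal patch) = 7.06 + 0.137 = 7.197 mcg/mL·hr
F = (AUC_ev/D_ev)/(AUC_iv/D_iv) = (7.197/400)/(9.67/200) = 0.0179925/0.04835 = 0.3721

F = 0.372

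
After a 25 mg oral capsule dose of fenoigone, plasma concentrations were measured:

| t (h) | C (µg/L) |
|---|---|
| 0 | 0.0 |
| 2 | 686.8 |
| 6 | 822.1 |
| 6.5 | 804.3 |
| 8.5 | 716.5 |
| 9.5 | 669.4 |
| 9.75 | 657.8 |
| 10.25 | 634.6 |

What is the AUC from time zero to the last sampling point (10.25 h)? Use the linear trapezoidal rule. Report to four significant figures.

AUC = 6814 µg/L·h

Trapezoidal AUC_0→10.25:
  [0→2]: (0.0+686.8)/2 × 2 = 686.8
  [2→6]: (686.8+822.1)/2 × 4 = 3017.8
  [6→6.5]: (822.1+804.3)/2 × 0.5 = 406.6
  [6.5→8.5]: (804.3+716.5)/2 × 2 = 1520.8
  [8.5→9.5]: (716.5+669.4)/2 × 1 = 692.95
  [9.5→9.75]: (669.4+657.8)/2 × 0.25 = 165.9
  [9.75→10.25]: (657.8+634.6)/2 × 0.5 = 323.1
  Sum = 6813.95 µg/L·h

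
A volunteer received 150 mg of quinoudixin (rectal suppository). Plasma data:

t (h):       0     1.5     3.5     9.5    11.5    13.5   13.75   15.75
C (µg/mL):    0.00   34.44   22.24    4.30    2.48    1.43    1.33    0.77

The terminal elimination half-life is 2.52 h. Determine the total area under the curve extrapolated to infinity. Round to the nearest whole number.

Trapezoidal AUC_0→15.75:
  [0→1.5]: (0.00+34.44)/2 × 1.5 = 25.83
  [1.5→3.5]: (34.44+22.24)/2 × 2 = 56.68
  [3.5→9.5]: (22.24+4.30)/2 × 6 = 79.62
  [9.5→11.5]: (4.30+2.48)/2 × 2 = 6.78
  [11.5→13.5]: (2.48+1.43)/2 × 2 = 3.91
  [13.5→13.75]: (1.43+1.33)/2 × 0.25 = 0.345
  [13.75→15.75]: (1.33+0.77)/2 × 2 = 2.1
  Sum = 175.265 µg/mL·h
k_e = ln2 / t½ = 0.693147 / 2.52 = 0.2751 h^-1
Extrapolated tail: C_last / k_e = 0.77 / 0.2751 = 2.799
AUC_0→∞ = 175.265 + 2.799 = 178.064 µg/mL·h

AUC = 178 µg/mL·h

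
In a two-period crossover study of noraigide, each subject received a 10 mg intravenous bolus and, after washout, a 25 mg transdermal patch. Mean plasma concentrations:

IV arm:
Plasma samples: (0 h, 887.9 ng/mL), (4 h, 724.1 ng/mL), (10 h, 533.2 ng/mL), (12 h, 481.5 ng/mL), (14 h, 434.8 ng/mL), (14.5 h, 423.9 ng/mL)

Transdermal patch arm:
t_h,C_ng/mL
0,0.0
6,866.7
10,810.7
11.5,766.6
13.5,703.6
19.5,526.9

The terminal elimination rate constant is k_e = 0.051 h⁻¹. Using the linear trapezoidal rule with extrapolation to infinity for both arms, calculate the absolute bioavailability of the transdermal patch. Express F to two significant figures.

Trapezoidal AUC_0→14.5 (IV):
  [0→4]: (887.9+724.1)/2 × 4 = 3224.0
  [4→10]: (724.1+533.2)/2 × 6 = 3771.9
  [10→12]: (533.2+481.5)/2 × 2 = 1014.7
  [12→14]: (481.5+434.8)/2 × 2 = 916.3
  [14→14.5]: (434.8+423.9)/2 × 0.5 = 214.675
  Sum = 9141.575 ng/mL·h
IV tail: 423.9/0.051 = 8311.765; AUC_iv,0→∞ = 9141.575 + 8311.765 = 17453.34 ng/mL·h
Trapezoidal AUC_0→19.5 (transdermal patch):
  [0→6]: (0.0+866.7)/2 × 6 = 2600.1
  [6→10]: (866.7+810.7)/2 × 4 = 3354.8
  [10→11.5]: (810.7+766.6)/2 × 1.5 = 1182.975
  [11.5→13.5]: (766.6+703.6)/2 × 2 = 1470.2
  [13.5→19.5]: (703.6+526.9)/2 × 6 = 3691.5
  Sum = 12299.575 ng/mL·h
transdermal patch tail: 526.9/0.051 = 10331.373; AUC_ev,0→∞ = 12299.575 + 10331.373 = 22630.948 ng/mL·h
F = (AUC_ev/D_ev)/(AUC_iv/D_iv) = (22630.948/25)/(17453.34/10) = 905.23792/1745.334 = 0.5187

F = 0.52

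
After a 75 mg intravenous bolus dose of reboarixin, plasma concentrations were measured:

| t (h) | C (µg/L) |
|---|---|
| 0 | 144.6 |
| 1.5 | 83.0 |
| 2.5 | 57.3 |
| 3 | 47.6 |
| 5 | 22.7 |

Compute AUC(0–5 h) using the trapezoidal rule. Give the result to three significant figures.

AUC = 337 µg/L·h

Trapezoidal AUC_0→5:
  [0→1.5]: (144.6+83.0)/2 × 1.5 = 170.7
  [1.5→2.5]: (83.0+57.3)/2 × 1 = 70.15
  [2.5→3]: (57.3+47.6)/2 × 0.5 = 26.225
  [3→5]: (47.6+22.7)/2 × 2 = 70.3
  Sum = 337.375 µg/L·h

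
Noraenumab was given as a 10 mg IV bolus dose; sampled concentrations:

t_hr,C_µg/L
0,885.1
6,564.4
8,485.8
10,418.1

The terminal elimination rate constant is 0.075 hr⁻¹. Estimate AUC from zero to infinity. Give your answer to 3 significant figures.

Trapezoidal AUC_0→10:
  [0→6]: (885.1+564.4)/2 × 6 = 4348.5
  [6→8]: (564.4+485.8)/2 × 2 = 1050.2
  [8→10]: (485.8+418.1)/2 × 2 = 903.9
  Sum = 6302.6 µg/L·hr
Extrapolated tail: C_last / k_e = 418.1 / 0.075 = 5574.667
AUC_0→∞ = 6302.6 + 5574.667 = 11877.267 µg/L·hr

AUC = 11900 µg/L·hr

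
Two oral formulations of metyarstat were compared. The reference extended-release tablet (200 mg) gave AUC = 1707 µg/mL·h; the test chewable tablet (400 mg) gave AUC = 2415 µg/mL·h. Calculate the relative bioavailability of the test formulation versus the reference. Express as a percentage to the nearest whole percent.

F_rel = (AUC_test/D_test) / (AUC_ref/D_ref)
      = (2415/400) / (1707/200)
      = 6.0375 / 8.535 = 0.7074 = 70.74%

F_rel = 71%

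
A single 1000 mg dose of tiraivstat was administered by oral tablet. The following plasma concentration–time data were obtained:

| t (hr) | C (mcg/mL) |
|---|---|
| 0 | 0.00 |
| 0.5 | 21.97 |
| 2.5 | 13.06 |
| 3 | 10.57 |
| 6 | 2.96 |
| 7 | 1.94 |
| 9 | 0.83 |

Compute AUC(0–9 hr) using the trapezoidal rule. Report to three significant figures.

Trapezoidal AUC_0→9:
  [0→0.5]: (0.00+21.97)/2 × 0.5 = 5.4925
  [0.5→2.5]: (21.97+13.06)/2 × 2 = 35.03
  [2.5→3]: (13.06+10.57)/2 × 0.5 = 5.9075
  [3→6]: (10.57+2.96)/2 × 3 = 20.295
  [6→7]: (2.96+1.94)/2 × 1 = 2.45
  [7→9]: (1.94+0.83)/2 × 2 = 2.77
  Sum = 71.945 mcg/mL·hr

AUC = 71.9 mcg/mL·hr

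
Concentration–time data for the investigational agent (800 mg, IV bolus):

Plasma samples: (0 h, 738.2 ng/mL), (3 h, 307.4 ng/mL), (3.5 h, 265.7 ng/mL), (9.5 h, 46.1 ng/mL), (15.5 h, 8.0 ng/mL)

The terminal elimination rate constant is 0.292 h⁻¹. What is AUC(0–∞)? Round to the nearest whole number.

AUC = 2837 ng/mL·h

Trapezoidal AUC_0→15.5:
  [0→3]: (738.2+307.4)/2 × 3 = 1568.4
  [3→3.5]: (307.4+265.7)/2 × 0.5 = 143.275
  [3.5→9.5]: (265.7+46.1)/2 × 6 = 935.4
  [9.5→15.5]: (46.1+8.0)/2 × 6 = 162.3
  Sum = 2809.375 ng/mL·h
Extrapolated tail: C_last / k_e = 8.0 / 0.292 = 27.397
AUC_0→∞ = 2809.375 + 27.397 = 2836.772 ng/mL·h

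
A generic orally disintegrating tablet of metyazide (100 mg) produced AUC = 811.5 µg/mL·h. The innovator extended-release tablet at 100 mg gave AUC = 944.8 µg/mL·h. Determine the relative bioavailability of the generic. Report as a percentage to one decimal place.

F_rel = 85.9%

F_rel = (AUC_test/D_test) / (AUC_ref/D_ref)
      = (811.5/100) / (944.8/100)
      = 8.115 / 9.448 = 0.8589 = 85.89%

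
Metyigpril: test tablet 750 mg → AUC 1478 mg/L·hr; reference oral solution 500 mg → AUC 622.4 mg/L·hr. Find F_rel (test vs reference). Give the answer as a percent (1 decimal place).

F_rel = (AUC_test/D_test) / (AUC_ref/D_ref)
      = (1478/750) / (622.4/500)
      = 1.97067 / 1.2448 = 1.5831 = 158.31%

F_rel = 158.3%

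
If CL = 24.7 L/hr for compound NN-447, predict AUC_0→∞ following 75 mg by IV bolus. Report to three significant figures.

AUC_0→∞ = Dose_iv / CL
        = 75 / 24.7 = 3.03644 mg/L·hr

AUC = 3.04 mg/L·hr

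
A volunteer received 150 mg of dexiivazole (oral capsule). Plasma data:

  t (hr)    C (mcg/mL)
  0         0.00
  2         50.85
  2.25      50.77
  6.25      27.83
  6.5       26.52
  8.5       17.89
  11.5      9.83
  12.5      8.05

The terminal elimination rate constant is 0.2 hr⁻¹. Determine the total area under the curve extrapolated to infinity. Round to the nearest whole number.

AUC = 363 mcg/mL·hr

Trapezoidal AUC_0→12.5:
  [0→2]: (0.00+50.85)/2 × 2 = 50.85
  [2→2.25]: (50.85+50.77)/2 × 0.25 = 12.7025
  [2.25→6.25]: (50.77+27.83)/2 × 4 = 157.2
  [6.25→6.5]: (27.83+26.52)/2 × 0.25 = 6.79375
  [6.5→8.5]: (26.52+17.89)/2 × 2 = 44.41
  [8.5→11.5]: (17.89+9.83)/2 × 3 = 41.58
  [11.5→12.5]: (9.83+8.05)/2 × 1 = 8.94
  Sum = 322.47625 mcg/mL·hr
Extrapolated tail: C_last / k_e = 8.05 / 0.2 = 40.250
AUC_0→∞ = 322.47625 + 40.250 = 362.72625 mcg/mL·hr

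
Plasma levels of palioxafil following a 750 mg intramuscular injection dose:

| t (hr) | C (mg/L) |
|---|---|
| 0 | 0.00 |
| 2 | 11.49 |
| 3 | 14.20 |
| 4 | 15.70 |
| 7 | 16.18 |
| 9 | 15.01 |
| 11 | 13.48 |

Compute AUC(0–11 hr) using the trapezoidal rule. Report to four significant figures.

AUC = 146.8 mg/L·hr

Trapezoidal AUC_0→11:
  [0→2]: (0.00+11.49)/2 × 2 = 11.49
  [2→3]: (11.49+14.20)/2 × 1 = 12.845
  [3→4]: (14.20+15.70)/2 × 1 = 14.95
  [4→7]: (15.70+16.18)/2 × 3 = 47.82
  [7→9]: (16.18+15.01)/2 × 2 = 31.19
  [9→11]: (15.01+13.48)/2 × 2 = 28.49
  Sum = 146.785 mg/L·hr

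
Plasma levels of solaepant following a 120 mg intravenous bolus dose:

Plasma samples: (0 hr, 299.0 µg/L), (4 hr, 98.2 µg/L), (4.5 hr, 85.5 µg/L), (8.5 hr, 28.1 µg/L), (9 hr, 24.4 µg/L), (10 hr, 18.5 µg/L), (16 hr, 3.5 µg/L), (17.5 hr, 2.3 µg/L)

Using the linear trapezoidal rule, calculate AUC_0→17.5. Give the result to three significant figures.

Trapezoidal AUC_0→17.5:
  [0→4]: (299.0+98.2)/2 × 4 = 794.4
  [4→4.5]: (98.2+85.5)/2 × 0.5 = 45.925
  [4.5→8.5]: (85.5+28.1)/2 × 4 = 227.2
  [8.5→9]: (28.1+24.4)/2 × 0.5 = 13.125
  [9→10]: (24.4+18.5)/2 × 1 = 21.45
  [10→16]: (18.5+3.5)/2 × 6 = 66.0
  [16→17.5]: (3.5+2.3)/2 × 1.5 = 4.35
  Sum = 1172.45 µg/L·hr

AUC = 1170 µg/L·hr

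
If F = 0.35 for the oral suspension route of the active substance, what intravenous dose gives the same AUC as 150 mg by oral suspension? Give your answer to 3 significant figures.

Systemic exposure from an extravascular dose = F × D_ev, so the equivalent IV dose is F × D_ev.
D_iv = F × D_ev = 0.35 × 150 = 52.5 mg

D_iv = 52.5 mg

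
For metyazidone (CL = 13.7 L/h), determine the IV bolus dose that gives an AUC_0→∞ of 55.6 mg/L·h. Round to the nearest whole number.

Dose_iv = CL × AUC_0→∞
     = 13.7 × 55.6 = 761.72 mg

Dose = 762 mg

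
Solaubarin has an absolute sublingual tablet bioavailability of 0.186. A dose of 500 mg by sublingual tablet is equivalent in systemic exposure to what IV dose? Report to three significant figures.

D_iv = 93.0 mg

Systemic exposure from an extravascular dose = F × D_ev, so the equivalent IV dose is F × D_ev.
D_iv = F × D_ev = 0.186 × 500 = 93 mg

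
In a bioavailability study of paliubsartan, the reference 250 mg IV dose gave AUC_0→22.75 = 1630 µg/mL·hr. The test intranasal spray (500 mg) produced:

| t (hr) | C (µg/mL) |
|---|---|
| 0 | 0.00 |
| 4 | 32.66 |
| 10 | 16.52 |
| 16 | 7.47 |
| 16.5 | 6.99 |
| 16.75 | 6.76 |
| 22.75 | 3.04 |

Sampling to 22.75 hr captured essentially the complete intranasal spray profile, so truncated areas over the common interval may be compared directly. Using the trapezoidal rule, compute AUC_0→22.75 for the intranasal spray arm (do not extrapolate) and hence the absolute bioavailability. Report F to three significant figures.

F = 0.0980

Trapezoidal AUC_0→22.75 (intranasal spray):
  [0→4]: (0.00+32.66)/2 × 4 = 65.32
  [4→10]: (32.66+16.52)/2 × 6 = 147.54
  [10→16]: (16.52+7.47)/2 × 6 = 71.97
  [16→16.5]: (7.47+6.99)/2 × 0.5 = 3.615
  [16.5→16.75]: (6.99+6.76)/2 × 0.25 = 1.71875
  [16.75→22.75]: (6.76+3.04)/2 × 6 = 29.4
  Sum = 319.56375 µg/mL·hr
F = (AUC_ev/D_ev)/(AUC_iv/D_iv) = (319.56375/500)/(1630/250) = 0.6391275/6.52 = 0.0980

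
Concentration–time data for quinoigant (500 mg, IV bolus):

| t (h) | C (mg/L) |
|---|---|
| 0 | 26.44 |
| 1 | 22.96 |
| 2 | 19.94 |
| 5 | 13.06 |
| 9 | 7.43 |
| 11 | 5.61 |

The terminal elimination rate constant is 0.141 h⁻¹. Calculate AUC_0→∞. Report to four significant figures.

AUC = 189.5 mg/L·h

Trapezoidal AUC_0→11:
  [0→1]: (26.44+22.96)/2 × 1 = 24.7
  [1→2]: (22.96+19.94)/2 × 1 = 21.45
  [2→5]: (19.94+13.06)/2 × 3 = 49.5
  [5→9]: (13.06+7.43)/2 × 4 = 40.98
  [9→11]: (7.43+5.61)/2 × 2 = 13.04
  Sum = 149.67 mg/L·h
Extrapolated tail: C_last / k_e = 5.61 / 0.141 = 39.787
AUC_0→∞ = 149.67 + 39.787 = 189.457 mg/L·h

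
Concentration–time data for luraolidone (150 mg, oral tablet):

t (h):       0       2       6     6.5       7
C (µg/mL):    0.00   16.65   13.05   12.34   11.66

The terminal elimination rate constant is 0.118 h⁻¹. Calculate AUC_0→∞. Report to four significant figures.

Trapezoidal AUC_0→7:
  [0→2]: (0.00+16.65)/2 × 2 = 16.65
  [2→6]: (16.65+13.05)/2 × 4 = 59.4
  [6→6.5]: (13.05+12.34)/2 × 0.5 = 6.3475
  [6.5→7]: (12.34+11.66)/2 × 0.5 = 6.0
  Sum = 88.3975 µg/mL·h
Extrapolated tail: C_last / k_e = 11.66 / 0.118 = 98.814
AUC_0→∞ = 88.3975 + 98.814 = 187.2115 µg/mL·h

AUC = 187.2 µg/mL·h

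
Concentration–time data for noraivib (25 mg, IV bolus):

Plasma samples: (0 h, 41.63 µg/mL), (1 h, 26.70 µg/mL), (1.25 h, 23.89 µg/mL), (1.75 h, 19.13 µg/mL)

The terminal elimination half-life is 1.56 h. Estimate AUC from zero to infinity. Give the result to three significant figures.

AUC = 94.3 µg/mL·h

Trapezoidal AUC_0→1.75:
  [0→1]: (41.63+26.70)/2 × 1 = 34.165
  [1→1.25]: (26.70+23.89)/2 × 0.25 = 6.32375
  [1.25→1.75]: (23.89+19.13)/2 × 0.5 = 10.755
  Sum = 51.24375 µg/mL·h
k_e = ln2 / t½ = 0.693147 / 1.56 = 0.4443 h^-1
Extrapolated tail: C_last / k_e = 19.13 / 0.4443 = 43.056
AUC_0→∞ = 51.24375 + 43.056 = 94.29975 µg/mL·h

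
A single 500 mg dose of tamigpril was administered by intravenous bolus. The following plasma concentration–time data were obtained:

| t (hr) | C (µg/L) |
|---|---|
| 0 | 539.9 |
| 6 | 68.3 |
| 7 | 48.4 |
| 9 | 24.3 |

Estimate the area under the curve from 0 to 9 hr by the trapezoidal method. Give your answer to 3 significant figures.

Trapezoidal AUC_0→9:
  [0→6]: (539.9+68.3)/2 × 6 = 1824.6
  [6→7]: (68.3+48.4)/2 × 1 = 58.35
  [7→9]: (48.4+24.3)/2 × 2 = 72.7
  Sum = 1955.65 µg/L·hr

AUC = 1960 µg/L·hr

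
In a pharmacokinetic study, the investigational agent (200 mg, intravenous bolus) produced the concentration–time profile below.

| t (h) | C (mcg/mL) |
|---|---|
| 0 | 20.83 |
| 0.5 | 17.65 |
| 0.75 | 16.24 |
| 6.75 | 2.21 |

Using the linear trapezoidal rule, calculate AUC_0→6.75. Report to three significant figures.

AUC = 69.2 mcg/mL·h

Trapezoidal AUC_0→6.75:
  [0→0.5]: (20.83+17.65)/2 × 0.5 = 9.62
  [0.5→0.75]: (17.65+16.24)/2 × 0.25 = 4.23625
  [0.75→6.75]: (16.24+2.21)/2 × 6 = 55.35
  Sum = 69.20625 mcg/mL·h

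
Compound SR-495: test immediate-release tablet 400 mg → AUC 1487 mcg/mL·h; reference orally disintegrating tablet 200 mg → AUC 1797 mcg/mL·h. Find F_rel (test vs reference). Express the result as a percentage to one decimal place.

F_rel = 41.4%

F_rel = (AUC_test/D_test) / (AUC_ref/D_ref)
      = (1487/400) / (1797/200)
      = 3.7175 / 8.985 = 0.4137 = 41.37%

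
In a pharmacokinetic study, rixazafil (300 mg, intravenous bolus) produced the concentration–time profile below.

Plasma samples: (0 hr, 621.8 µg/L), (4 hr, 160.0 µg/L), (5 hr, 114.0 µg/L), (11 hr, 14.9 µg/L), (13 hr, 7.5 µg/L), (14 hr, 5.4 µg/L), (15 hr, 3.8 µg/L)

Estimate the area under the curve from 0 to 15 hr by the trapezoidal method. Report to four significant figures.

Trapezoidal AUC_0→15:
  [0→4]: (621.8+160.0)/2 × 4 = 1563.6
  [4→5]: (160.0+114.0)/2 × 1 = 137.0
  [5→11]: (114.0+14.9)/2 × 6 = 386.7
  [11→13]: (14.9+7.5)/2 × 2 = 22.4
  [13→14]: (7.5+5.4)/2 × 1 = 6.45
  [14→15]: (5.4+3.8)/2 × 1 = 4.6
  Sum = 2120.75 µg/L·hr

AUC = 2121 µg/L·hr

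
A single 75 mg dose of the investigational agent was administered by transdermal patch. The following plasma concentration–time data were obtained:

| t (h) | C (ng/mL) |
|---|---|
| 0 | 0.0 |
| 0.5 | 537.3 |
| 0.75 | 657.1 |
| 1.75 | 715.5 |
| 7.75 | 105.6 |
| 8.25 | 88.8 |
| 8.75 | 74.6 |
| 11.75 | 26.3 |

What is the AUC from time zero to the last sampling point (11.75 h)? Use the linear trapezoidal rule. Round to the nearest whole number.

AUC = 3674 ng/mL·h

Trapezoidal AUC_0→11.75:
  [0→0.5]: (0.0+537.3)/2 × 0.5 = 134.325
  [0.5→0.75]: (537.3+657.1)/2 × 0.25 = 149.3
  [0.75→1.75]: (657.1+715.5)/2 × 1 = 686.3
  [1.75→7.75]: (715.5+105.6)/2 × 6 = 2463.3
  [7.75→8.25]: (105.6+88.8)/2 × 0.5 = 48.6
  [8.25→8.75]: (88.8+74.6)/2 × 0.5 = 40.85
  [8.75→11.75]: (74.6+26.3)/2 × 3 = 151.35
  Sum = 3674.025 ng/mL·h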